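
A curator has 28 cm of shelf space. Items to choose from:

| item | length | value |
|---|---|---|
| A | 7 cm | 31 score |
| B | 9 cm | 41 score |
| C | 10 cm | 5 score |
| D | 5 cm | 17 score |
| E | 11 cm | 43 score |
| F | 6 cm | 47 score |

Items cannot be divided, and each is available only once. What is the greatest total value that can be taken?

Check high-value combinations within 28 cm:
- A+B+D+F: length 7+9+5+6=27, value 31+41+17+47=136
- B+E+F: length 9+11+6=26, value 41+43+47=131
- A+E+F: length 7+11+6=24, value 31+43+47=121
- A+B+F: length 7+9+6=22, value 31+41+47=119
Best: 136 score.

136 score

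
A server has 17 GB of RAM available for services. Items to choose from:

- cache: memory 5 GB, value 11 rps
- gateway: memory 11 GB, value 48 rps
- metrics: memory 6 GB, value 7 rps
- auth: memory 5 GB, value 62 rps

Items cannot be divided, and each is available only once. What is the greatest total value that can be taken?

110 rps

Check high-value combinations within 17 GB:
- gateway+auth: memory 11+5=16, value 48+62=110
- cache+metrics+auth: memory 5+6+5=16, value 11+7+62=80
- cache+auth: memory 5+5=10, value 11+62=73
- metrics+auth: memory 6+5=11, value 7+62=69
- auth: memory 5, value 62
Best: 110 rps.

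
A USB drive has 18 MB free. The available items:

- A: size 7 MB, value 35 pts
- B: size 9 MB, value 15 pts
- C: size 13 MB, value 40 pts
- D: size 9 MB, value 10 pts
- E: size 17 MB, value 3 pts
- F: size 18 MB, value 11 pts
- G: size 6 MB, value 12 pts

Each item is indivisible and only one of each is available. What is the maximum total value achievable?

Check high-value combinations within 18 MB:
- A+B: size 7+9=16, value 35+15=50
- A+G: size 7+6=13, value 35+12=47
- A+D: size 7+9=16, value 35+10=45
Best: 50 pts.

50 pts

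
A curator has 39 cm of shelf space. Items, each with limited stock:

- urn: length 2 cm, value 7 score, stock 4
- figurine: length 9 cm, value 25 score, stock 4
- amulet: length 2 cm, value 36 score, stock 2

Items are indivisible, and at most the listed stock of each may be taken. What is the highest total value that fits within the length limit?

Top feasible selections:
- 4×urn + 3×figurine + 2×amulet: length 39, value 175
- 3×urn + 3×figurine + 2×amulet: length 37, value 168
- 2×urn + 3×figurine + 2×amulet: length 35, value 161
- 1×urn + 3×figurine + 2×amulet: length 33, value 154
Best: 175 score.

175 score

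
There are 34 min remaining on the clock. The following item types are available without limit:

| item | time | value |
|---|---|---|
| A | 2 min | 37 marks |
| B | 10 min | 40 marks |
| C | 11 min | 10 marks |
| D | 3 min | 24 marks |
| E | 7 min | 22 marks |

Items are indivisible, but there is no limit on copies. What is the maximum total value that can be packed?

629 marks

Best value-per-unit is A at 37/2, and filling with it alone uses time 17×2=34. No mix of the others beats 17×37 = 629.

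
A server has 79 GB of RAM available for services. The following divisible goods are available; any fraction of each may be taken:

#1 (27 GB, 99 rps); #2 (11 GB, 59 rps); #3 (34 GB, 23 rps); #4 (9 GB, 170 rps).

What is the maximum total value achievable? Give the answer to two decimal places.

349.65

Take in order of value per unit:
- #4 (170/9 per unit): all 9 → value 170, running total 170.00
- #2 (59/11 per unit): all 11 → value 59, running total 229.00
- #1 (99/27 per unit): all 27 → value 99, running total 328.00
- #3 (23/34 per unit): 32 of 34 → value 32×23/34 = 21.6471, running total 349.65
Total 349.65.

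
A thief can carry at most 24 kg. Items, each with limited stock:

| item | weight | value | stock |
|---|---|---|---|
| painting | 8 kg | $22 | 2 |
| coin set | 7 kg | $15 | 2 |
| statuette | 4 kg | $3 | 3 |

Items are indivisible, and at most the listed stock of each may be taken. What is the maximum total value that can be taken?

Best selections within weight 24 and stock limits:
- 2×painting + 1×coin set: weight 23, value 59
- 1×painting + 2×coin set: weight 22, value 52
- 2×painting + 2×statuette: weight 24, value 50
Best: $59.

$59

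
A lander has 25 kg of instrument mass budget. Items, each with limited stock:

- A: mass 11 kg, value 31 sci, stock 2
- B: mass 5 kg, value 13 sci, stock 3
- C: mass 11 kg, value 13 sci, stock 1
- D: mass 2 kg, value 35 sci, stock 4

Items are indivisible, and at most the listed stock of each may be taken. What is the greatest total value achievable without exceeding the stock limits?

Top feasible selections:
- 1×A + 1×B + 4×D: mass 24, value 184
- 3×B + 4×D: mass 23, value 179
Best: 184 sci.

184 sci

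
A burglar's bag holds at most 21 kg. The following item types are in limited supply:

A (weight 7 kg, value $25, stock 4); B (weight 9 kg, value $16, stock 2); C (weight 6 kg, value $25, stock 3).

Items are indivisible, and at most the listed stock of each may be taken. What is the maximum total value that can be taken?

$75

Top feasible selections:
- 3×C: weight 18, value 75
- 1×A + 2×C: weight 19, value 75
Best: $75.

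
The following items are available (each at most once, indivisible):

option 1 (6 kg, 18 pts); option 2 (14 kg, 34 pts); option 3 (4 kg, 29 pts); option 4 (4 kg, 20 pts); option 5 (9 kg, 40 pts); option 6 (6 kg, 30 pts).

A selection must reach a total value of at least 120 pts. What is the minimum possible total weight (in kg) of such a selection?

Subsets with value ≥ 120, sorted by total weight:
- option 1+option 3+option 4+option 5+option 6: weight 29, value 137
- option 2+option 3+option 4+option 5: weight 31, value 123
- option 2+option 3+option 5+option 6: weight 33, value 133
Minimum weight: 29 kg.

29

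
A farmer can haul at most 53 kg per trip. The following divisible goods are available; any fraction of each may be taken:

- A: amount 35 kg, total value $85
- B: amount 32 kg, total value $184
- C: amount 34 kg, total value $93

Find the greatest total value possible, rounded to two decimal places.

Take in order of value per unit:
- B (184/32 per unit): all 32 → value 184, running total 184.00
- C (93/34 per unit): 21 of 34 → value 21×93/34 = 57.4412, running total 241.44
Total 241.44.

241.44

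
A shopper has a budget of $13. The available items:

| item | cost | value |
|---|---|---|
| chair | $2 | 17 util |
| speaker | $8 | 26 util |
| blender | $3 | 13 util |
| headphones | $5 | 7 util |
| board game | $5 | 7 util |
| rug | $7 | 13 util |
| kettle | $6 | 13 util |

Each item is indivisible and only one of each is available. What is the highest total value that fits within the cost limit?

56 util

Check high-value combinations within $13:
- chair+speaker+blender: cost 2+8+3=13, value 17+26+13=56
- chair+speaker: cost 2+8=10, value 17+26=43
- chair+blender+kettle: cost 2+3+6=11, value 17+13+13=43
Best: 56 util.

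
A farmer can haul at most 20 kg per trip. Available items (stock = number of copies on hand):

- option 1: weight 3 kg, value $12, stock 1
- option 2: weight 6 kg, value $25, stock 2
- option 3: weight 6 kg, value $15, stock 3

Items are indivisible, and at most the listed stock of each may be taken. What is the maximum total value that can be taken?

$65

Best selections within weight 20 and stock limits:
- 2×option 2 + 1×option 3: weight 18, value 65
- 1×option 1 + 2×option 2: weight 15, value 62
- 1×option 2 + 2×option 3: weight 18, value 55
- 1×option 1 + 1×option 2 + 1×option 3: weight 15, value 52
Best: $65.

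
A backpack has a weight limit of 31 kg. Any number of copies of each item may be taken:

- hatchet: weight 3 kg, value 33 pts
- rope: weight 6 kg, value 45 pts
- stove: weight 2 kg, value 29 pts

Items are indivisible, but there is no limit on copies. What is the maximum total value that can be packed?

439 pts

Best value-per-unit is stove at 29/2; filling with it alone gives 15×29 = 435.
Optimal mix: 1×hatchet + 14×stove → weight 31, value 439.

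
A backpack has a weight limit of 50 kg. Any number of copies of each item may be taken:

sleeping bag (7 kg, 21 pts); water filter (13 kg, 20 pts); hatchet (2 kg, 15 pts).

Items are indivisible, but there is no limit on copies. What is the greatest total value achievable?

375 pts

Best value-per-unit is hatchet at 15/2, and filling with it alone uses weight 25×2=50. No mix of the others beats 25×15 = 375.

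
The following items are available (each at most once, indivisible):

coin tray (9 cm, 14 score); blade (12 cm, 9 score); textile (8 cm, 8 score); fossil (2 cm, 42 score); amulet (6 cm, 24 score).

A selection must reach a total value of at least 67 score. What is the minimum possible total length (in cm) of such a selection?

16

Subsets with value ≥ 67, sorted by total length:
- textile+fossil+amulet: length 16, value 74
- coin tray+fossil+amulet: length 17, value 80
Minimum length: 16 cm.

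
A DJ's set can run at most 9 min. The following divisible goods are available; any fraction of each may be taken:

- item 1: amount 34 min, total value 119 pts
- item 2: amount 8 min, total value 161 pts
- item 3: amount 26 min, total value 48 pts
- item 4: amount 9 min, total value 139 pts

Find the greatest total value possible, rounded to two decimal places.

Take in order of value per unit:
- item 2 (161/8 per unit): all 8 → value 161, running total 161.00
- item 4 (139/9 per unit): 1 of 9 → value 1×139/9 = 15.4444, running total 176.44
Total 176.44.

176.44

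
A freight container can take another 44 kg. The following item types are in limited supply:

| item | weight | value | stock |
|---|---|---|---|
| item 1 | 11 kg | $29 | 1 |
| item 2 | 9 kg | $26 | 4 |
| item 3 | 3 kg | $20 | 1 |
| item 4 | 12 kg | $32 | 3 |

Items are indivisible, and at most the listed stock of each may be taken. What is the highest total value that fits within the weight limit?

$133

Best selections within weight 44 and stock limits:
- 1×item 1 + 2×item 2 + 1×item 3 + 1×item 4: weight 44, value 133
- 3×item 2 + 1×item 3 + 1×item 4: weight 42, value 130
- 1×item 1 + 3×item 2 + 1×item 3: weight 41, value 127
Best: $133.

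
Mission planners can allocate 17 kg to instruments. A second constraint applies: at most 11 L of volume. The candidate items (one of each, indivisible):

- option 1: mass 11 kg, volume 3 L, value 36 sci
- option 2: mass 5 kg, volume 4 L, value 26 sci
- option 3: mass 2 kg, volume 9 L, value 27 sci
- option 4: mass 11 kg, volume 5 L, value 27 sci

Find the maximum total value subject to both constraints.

62 sci

Feasible sets respecting both limits:
- option 1+option 2: mass 16, volume 7, value 62
- option 2+option 4: mass 16, volume 9, value 53
- option 1: mass 11, volume 3, value 36
- option 3: mass 2, volume 9, value 27
Best: 62 sci.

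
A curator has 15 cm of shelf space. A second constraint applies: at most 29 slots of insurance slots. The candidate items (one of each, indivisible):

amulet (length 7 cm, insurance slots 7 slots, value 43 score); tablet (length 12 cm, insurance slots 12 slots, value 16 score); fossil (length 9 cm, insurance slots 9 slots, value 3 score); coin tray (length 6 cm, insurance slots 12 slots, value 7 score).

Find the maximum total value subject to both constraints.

Feasible sets respecting both limits:
- amulet+coin tray: length 13, insurance slots 19, value 50
- amulet: length 7, insurance slots 7, value 43
- tablet: length 12, insurance slots 12, value 16
Best: 50 score.

50 score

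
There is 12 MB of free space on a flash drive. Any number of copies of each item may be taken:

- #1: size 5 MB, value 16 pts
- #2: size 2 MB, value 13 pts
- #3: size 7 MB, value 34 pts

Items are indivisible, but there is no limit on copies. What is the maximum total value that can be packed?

Best value-per-unit is #2 at 13/2, and filling with it alone uses size 6×2=12. No mix of the others beats 6×13 = 78.

78 pts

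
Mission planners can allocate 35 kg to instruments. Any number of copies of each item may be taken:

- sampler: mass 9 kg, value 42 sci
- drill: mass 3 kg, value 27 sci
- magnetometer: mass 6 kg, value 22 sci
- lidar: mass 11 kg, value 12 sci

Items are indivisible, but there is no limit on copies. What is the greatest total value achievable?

297 sci

Best value-per-unit is drill at 27/3, and filling with it alone uses mass 11×3=33. No mix of the others beats 11×27 = 297.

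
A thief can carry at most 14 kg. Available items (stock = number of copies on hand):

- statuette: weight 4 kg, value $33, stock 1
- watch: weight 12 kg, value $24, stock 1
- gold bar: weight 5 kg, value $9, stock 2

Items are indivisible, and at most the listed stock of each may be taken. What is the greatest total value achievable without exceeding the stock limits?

Best selections within weight 14 and stock limits:
- 1×statuette + 2×gold bar: weight 14, value 51
- 1×statuette + 1×gold bar: weight 9, value 42
- 1×statuette: weight 4, value 33
Best: $51.

$51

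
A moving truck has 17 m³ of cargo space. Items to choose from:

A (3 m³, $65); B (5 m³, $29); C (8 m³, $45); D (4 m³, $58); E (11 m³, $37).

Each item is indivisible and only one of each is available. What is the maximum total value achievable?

Check high-value combinations within 17 m³:
- A+C+D: volume 3+8+4=15, value 65+45+58=168
- A+B+D: volume 3+5+4=12, value 65+29+58=152
- A+B+C: volume 3+5+8=16, value 65+29+45=139
- B+C+D: volume 5+8+4=17, value 29+45+58=132
- A+D: volume 3+4=7, value 65+58=123
Best: $168.

$168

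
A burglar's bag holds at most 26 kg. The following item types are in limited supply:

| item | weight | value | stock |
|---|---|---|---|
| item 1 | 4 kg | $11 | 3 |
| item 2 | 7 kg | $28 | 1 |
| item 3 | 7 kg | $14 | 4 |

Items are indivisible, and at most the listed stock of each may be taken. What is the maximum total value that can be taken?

Best selections within weight 26 and stock limits:
- 3×item 1 + 1×item 2 + 1×item 3: weight 26, value 75
- 1×item 1 + 1×item 2 + 2×item 3: weight 25, value 67
- 2×item 1 + 1×item 2 + 1×item 3: weight 22, value 64
- 3×item 1 + 1×item 2: weight 19, value 61
Best: $75.

$75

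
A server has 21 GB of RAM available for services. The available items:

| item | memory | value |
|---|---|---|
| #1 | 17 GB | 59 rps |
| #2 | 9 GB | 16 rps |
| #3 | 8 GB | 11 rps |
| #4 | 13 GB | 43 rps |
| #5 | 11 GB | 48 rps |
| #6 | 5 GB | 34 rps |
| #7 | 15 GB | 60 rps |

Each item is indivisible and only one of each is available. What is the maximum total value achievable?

Check high-value combinations within 21 GB:
- #6+#7: memory 5+15=20, value 34+60=94
- #5+#6: memory 11+5=16, value 48+34=82
- #4+#6: memory 13+5=18, value 43+34=77
- #2+#5: memory 9+11=20, value 16+48=64
Best: 94 rps.

94 rps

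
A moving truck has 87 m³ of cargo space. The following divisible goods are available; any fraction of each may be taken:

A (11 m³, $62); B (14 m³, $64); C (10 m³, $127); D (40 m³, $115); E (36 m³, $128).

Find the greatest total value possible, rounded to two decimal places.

427.00

Take in order of value per unit:
- C (127/10 per unit): all 10 → value 127, running total 127.00
- A (62/11 per unit): all 11 → value 62, running total 189.00
- B (64/14 per unit): all 14 → value 64, running total 253.00
- E (128/36 per unit): all 36 → value 128, running total 381.00
- D (115/40 per unit): 16 of 40 → value 16×115/40 = 46.0000, running total 427.00
Total 427.00.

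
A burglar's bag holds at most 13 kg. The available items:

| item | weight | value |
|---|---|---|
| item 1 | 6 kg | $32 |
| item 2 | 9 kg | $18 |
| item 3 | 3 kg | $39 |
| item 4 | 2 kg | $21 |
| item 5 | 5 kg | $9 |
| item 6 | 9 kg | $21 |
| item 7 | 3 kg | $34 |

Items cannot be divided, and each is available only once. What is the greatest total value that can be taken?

Check high-value combinations within 13 kg:
- item 1+item 3+item 7: weight 6+3+3=12, value 32+39+34=105
- item 3+item 4+item 5+item 7: weight 3+2+5+3=13, value 39+21+9+34=103
- item 3+item 4+item 7: weight 3+2+3=8, value 39+21+34=94
Best: $105.

$105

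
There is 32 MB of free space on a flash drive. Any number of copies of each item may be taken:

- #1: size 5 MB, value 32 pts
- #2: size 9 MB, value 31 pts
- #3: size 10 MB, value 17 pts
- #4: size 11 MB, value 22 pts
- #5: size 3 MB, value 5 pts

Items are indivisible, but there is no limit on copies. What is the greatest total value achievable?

192 pts

Best value-per-unit is #1 at 32/5, and filling with it alone uses size 6×5=30. No mix of the others beats 6×32 = 192.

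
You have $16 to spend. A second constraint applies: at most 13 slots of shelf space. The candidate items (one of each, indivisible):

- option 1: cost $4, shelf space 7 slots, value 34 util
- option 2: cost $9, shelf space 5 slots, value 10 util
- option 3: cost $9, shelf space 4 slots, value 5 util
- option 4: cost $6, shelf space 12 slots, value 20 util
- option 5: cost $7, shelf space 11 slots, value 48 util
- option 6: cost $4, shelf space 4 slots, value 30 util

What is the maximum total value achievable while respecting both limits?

Feasible sets respecting both limits:
- option 1+option 6: cost 8, shelf space 11, value 64
- option 5: cost 7, shelf space 11, value 48
- option 1+option 2: cost 13, shelf space 12, value 44
Best: 64 util.

64 util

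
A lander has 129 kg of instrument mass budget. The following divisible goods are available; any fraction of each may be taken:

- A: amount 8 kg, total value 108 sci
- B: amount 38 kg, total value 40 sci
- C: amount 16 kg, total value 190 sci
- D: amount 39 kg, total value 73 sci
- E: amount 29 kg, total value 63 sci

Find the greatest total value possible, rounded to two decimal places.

472.95

Take in order of value per unit:
- A (108/8 per unit): all 8 → value 108, running total 108.00
- C (190/16 per unit): all 16 → value 190, running total 298.00
- E (63/29 per unit): all 29 → value 63, running total 361.00
- D (73/39 per unit): all 39 → value 73, running total 434.00
- B (40/38 per unit): 37 of 38 → value 37×40/38 = 38.9474, running total 472.95
Total 472.95.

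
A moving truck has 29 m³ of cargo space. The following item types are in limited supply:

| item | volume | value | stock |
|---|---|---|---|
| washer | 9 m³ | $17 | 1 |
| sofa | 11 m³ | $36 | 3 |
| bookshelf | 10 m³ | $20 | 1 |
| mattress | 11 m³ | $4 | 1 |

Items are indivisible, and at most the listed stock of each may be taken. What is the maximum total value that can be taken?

Top feasible selections:
- 2×sofa: volume 22, value 72
- 1×sofa + 1×bookshelf: volume 21, value 56
- 1×washer + 1×sofa: volume 20, value 53
Best: $72.

$72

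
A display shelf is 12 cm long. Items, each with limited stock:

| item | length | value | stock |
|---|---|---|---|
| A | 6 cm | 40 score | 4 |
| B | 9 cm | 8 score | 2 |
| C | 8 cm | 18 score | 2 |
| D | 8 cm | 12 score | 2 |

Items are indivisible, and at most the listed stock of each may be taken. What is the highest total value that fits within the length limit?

Best selections within length 12 and stock limits:
- 2×A: length 12, value 80
- 1×A: length 6, value 40
- 1×C: length 8, value 18
- 1×D: length 8, value 12
Best: 80 score.

80 score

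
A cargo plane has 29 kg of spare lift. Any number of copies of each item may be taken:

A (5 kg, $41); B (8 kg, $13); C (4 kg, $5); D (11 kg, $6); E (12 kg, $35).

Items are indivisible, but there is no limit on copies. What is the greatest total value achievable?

Best value-per-unit is A at 41/5; filling with it alone gives 5×41 = 205.
Optimal mix: 5×A + 1×C → weight 29, value 210.

$210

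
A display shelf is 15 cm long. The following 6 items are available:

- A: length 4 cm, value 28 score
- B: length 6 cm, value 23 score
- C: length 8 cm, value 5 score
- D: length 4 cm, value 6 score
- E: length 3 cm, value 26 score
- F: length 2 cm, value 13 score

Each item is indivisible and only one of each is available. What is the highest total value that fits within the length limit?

90 score

Check high-value combinations within 15 cm:
- A+B+E+F: length 4+6+3+2=15, value 28+23+26+13=90
- A+B+E: length 4+6+3=13, value 28+23+26=77
- A+D+E+F: length 4+4+3+2=13, value 28+6+26+13=73
- B+D+E+F: length 6+4+3+2=15, value 23+6+26+13=68
- A+E+F: length 4+3+2=9, value 28+26+13=67
Best: 90 score.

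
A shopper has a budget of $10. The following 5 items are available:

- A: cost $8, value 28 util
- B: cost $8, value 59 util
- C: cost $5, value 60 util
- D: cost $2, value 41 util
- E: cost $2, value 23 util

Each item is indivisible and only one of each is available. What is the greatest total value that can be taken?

124 util

Check high-value combinations within $10:
- C+D+E: cost 5+2+2=9, value 60+41+23=124
- C+D: cost 5+2=7, value 60+41=101
- B+D: cost 8+2=10, value 59+41=100
- C+E: cost 5+2=7, value 60+23=83
- B+E: cost 8+2=10, value 59+23=82
Best: 124 util.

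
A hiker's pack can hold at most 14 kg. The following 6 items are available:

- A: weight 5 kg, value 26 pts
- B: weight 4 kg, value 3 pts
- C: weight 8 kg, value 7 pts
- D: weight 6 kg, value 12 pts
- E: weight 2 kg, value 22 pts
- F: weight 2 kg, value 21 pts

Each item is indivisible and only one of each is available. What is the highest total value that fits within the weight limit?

72 pts

This is a 0/1 knapsack; check combinations near the capacity.
- A+B+E+F: weight 5+4+2+2=13, value 26+3+22+21=72
- A+E+F: weight 5+2+2=9, value 26+22+21=69
- A+D+E: weight 5+6+2=13, value 26+12+22=60
- A+D+F: weight 5+6+2=13, value 26+12+21=59
Best: 72 pts.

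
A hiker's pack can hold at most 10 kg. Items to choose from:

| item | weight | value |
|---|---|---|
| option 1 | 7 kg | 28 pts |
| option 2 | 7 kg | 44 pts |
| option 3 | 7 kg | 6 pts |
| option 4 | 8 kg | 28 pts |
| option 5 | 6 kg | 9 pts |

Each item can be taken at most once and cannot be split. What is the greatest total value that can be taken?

44 pts

Check high-value combinations within 10 kg:
- option 2: weight 7, value 44
- option 1: weight 7, value 28
- option 4: weight 8, value 28
Best: 44 pts.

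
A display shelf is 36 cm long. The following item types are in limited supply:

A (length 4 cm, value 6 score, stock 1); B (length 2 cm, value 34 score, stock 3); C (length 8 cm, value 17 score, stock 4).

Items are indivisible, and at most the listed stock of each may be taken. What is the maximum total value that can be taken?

Best selections within length 36 and stock limits:
- 1×A + 3×B + 3×C: length 34, value 159
- 3×B + 3×C: length 30, value 153
Best: 159 score.

159 score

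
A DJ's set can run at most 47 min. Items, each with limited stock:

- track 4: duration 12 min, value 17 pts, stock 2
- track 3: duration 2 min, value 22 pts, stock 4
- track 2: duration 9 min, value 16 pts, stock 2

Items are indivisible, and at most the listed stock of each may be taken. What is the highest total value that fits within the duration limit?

Top feasible selections:
- 2×track 4 + 4×track 3 + 1×track 2: duration 41, value 138
- 1×track 4 + 4×track 3 + 2×track 2: duration 38, value 137
- 2×track 4 + 4×track 3: duration 32, value 122
- 1×track 4 + 4×track 3 + 1×track 2: duration 29, value 121
Best: 138 pts.

138 pts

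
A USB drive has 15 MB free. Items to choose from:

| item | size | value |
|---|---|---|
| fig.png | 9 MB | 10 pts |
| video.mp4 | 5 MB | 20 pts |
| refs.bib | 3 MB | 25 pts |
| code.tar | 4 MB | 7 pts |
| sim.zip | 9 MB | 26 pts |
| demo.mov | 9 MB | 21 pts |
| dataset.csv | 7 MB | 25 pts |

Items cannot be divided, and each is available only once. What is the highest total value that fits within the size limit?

Check high-value combinations within 15 MB:
- video.mp4+refs.bib+dataset.csv: size 5+3+7=15, value 20+25+25=70
- refs.bib+code.tar+dataset.csv: size 3+4+7=14, value 25+7+25=57
- video.mp4+refs.bib+code.tar: size 5+3+4=12, value 20+25+7=52
- refs.bib+sim.zip: size 3+9=12, value 25+26=51
Best: 70 pts.

70 pts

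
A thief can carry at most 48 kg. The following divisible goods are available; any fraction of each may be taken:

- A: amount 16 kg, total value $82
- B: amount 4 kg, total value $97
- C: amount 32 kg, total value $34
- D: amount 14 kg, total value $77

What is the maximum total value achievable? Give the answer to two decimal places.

Take in order of value per unit:
- B (97/4 per unit): all 4 → value 97, running total 97.00
- D (77/14 per unit): all 14 → value 77, running total 174.00
- A (82/16 per unit): all 16 → value 82, running total 256.00
- C (34/32 per unit): 14 of 32 → value 14×34/32 = 14.8750, running total 270.88
Total 270.88.

270.88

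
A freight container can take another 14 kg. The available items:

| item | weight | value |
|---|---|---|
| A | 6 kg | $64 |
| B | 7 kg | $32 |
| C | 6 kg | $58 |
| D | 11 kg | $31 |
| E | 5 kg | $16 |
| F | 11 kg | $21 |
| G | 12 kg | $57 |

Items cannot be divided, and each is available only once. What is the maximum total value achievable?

Check high-value combinations within 14 kg:
- A+C: weight 6+6=12, value 64+58=122
- A+B: weight 6+7=13, value 64+32=96
- B+C: weight 7+6=13, value 32+58=90
- A+E: weight 6+5=11, value 64+16=80
Best: $122.

$122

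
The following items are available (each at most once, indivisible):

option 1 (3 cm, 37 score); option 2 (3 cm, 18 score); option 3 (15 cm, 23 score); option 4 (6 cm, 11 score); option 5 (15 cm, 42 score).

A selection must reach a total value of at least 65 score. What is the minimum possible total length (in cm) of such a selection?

Subsets with value ≥ 65, sorted by total length:
- option 1+option 2+option 4: length 12, value 66
- option 1+option 5: length 18, value 79
Minimum length: 12 cm.

12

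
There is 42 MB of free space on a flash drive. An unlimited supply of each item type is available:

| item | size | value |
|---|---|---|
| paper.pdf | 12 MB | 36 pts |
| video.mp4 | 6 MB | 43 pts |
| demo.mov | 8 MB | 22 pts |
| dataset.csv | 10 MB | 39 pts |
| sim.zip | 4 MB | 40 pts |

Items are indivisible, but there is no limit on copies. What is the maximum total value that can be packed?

403 pts

Best value-per-unit is sim.zip at 40/4; filling with it alone gives 10×40 = 400.
Optimal mix: 1×video.mp4 + 9×sim.zip → size 42, value 403.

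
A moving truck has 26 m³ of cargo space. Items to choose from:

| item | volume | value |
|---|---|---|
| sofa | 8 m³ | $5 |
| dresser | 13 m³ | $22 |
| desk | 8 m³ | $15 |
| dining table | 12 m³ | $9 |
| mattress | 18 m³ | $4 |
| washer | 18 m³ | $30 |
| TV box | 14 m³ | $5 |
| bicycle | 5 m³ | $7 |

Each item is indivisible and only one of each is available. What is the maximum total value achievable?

Check high-value combinations within 26 m³:
- desk+washer: volume 8+18=26, value 15+30=45
- dresser+desk+bicycle: volume 13+8+5=26, value 22+15+7=44
- dresser+desk: volume 13+8=21, value 22+15=37
Best: $45.

$45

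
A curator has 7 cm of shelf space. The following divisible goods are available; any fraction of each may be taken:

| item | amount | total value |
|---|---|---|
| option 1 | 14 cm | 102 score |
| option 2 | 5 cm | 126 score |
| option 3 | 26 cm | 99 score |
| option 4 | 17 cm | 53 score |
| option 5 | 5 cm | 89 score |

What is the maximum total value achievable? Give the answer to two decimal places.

161.60

Take in order of value per unit:
- option 2 (126/5 per unit): all 5 → value 126, running total 126.00
- option 5 (89/5 per unit): 2 of 5 → value 2×89/5 = 35.6000, running total 161.60
Total 161.60.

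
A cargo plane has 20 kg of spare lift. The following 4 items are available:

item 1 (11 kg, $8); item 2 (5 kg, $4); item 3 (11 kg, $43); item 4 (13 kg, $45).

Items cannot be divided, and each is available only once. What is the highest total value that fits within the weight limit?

$49

This is a 0/1 knapsack; check combinations near the capacity.
- item 2+item 4: weight 5+13=18, value 4+45=49
- item 2+item 3: weight 5+11=16, value 4+43=47
- item 4: weight 13, value 45
Best: $49.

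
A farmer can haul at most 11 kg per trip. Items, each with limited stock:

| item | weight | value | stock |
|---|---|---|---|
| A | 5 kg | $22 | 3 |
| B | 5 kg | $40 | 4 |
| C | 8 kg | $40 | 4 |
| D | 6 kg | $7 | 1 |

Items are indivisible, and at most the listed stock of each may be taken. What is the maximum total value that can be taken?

Top feasible selections:
- 2×B: weight 10, value 80
- 1×A + 1×B: weight 10, value 62
Best: $80.

$80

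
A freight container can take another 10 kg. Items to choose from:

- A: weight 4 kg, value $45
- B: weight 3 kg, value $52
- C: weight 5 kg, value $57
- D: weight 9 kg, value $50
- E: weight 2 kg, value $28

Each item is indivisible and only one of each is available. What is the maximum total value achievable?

$137

Check high-value combinations within 10 kg:
- B+C+E: weight 3+5+2=10, value 52+57+28=137
- A+B+E: weight 4+3+2=9, value 45+52+28=125
- B+C: weight 3+5=8, value 52+57=109
- A+C: weight 4+5=9, value 45+57=102
- A+B: weight 4+3=7, value 45+52=97
Best: $137.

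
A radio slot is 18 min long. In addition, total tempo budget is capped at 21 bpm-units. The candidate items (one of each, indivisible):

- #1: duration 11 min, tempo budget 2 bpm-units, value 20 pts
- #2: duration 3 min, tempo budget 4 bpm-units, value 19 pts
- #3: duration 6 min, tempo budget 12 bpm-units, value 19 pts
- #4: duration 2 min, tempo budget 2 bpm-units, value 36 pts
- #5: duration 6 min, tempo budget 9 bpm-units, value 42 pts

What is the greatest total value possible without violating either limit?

Feasible sets respecting both limits:
- #2+#4+#5: duration 11, tempo budget 15, value 97
- #4+#5: duration 8, tempo budget 11, value 78
- #1+#2+#4: duration 16, tempo budget 8, value 75
Best: 97 pts.

97 pts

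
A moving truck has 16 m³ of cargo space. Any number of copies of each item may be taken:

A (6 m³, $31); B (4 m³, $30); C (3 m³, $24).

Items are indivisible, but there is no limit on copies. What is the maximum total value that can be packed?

Best value-per-unit is C at 24/3; filling with it alone gives 5×24 = 120.
Optimal mix: 1×B + 4×C → volume 16, value 126.

$126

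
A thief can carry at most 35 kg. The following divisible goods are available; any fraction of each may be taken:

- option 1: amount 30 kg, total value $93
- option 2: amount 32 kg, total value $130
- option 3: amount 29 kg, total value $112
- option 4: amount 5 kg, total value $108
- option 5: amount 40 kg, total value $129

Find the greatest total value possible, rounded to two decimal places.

Take in order of value per unit:
- option 4 (108/5 per unit): all 5 → value 108, running total 108.00
- option 2 (130/32 per unit): 30 of 32 → value 30×130/32 = 121.8750, running total 229.88
Total 229.88.

229.88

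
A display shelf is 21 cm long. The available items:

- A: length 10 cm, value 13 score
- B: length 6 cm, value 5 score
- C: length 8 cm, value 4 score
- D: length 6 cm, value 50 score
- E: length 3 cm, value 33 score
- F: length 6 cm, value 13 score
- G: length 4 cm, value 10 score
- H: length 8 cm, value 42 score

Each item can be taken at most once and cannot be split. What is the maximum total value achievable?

135 score

This is a 0/1 knapsack; check combinations near the capacity.
- D+E+G+H: length 6+3+4+8=21, value 50+33+10+42=135
- D+E+H: length 6+3+8=17, value 50+33+42=125
- D+E+F+G: length 6+3+6+4=19, value 50+33+13+10=106
- D+F+H: length 6+6+8=20, value 50+13+42=105
- D+G+H: length 6+4+8=18, value 50+10+42=102
Best: 135 score.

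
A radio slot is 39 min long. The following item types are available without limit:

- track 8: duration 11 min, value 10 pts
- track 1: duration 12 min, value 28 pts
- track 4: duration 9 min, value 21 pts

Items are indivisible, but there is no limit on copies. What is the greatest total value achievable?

Best value-per-unit is track 1 at 28/12; filling with it alone gives 3×28 = 84.
Optimal mix: 1×track 1 + 3×track 4 → duration 39, value 91.

91 pts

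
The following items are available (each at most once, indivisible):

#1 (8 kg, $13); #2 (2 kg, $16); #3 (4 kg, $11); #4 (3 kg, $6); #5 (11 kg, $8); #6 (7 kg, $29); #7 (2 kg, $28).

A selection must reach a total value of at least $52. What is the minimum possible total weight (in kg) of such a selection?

8

Subsets with value ≥ 52, sorted by total weight:
- #2+#3+#7: weight 8, value 55
- #6+#7: weight 9, value 57
- #2+#6+#7: weight 11, value 73
- #2+#3+#4+#7: weight 11, value 61
Minimum weight: 8 kg.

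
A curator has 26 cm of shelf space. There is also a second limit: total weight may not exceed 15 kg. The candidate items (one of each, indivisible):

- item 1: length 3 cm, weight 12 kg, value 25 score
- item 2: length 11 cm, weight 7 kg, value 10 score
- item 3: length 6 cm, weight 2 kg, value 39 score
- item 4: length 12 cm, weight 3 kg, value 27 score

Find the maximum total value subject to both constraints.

Feasible sets respecting both limits:
- item 3+item 4: length 18, weight 5, value 66
- item 1+item 3: length 9, weight 14, value 64
- item 1+item 4: length 15, weight 15, value 52
- item 2+item 3: length 17, weight 9, value 49
Best: 66 score.

66 score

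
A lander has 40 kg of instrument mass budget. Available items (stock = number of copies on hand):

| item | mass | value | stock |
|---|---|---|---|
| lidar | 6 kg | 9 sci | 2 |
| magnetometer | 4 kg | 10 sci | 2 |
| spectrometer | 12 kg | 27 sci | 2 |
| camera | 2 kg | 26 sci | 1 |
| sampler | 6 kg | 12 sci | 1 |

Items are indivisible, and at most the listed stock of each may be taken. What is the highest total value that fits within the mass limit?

112 sci

Best selections within mass 40 and stock limits:
- 2×magnetometer + 2×spectrometer + 1×camera + 1×sampler: mass 40, value 112
- 1×lidar + 2×magnetometer + 2×spectrometer + 1×camera: mass 40, value 109
Best: 112 sci.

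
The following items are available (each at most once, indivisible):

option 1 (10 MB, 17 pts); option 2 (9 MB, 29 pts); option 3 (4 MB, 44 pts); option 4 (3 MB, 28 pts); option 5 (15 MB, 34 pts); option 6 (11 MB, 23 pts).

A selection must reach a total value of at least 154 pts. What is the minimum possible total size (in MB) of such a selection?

42

Subsets with value ≥ 154, sorted by total size:
- option 2+option 3+option 4+option 5+option 6: size 42, value 158
- option 1+option 2+option 3+option 4+option 5+option 6: size 52, value 175
Minimum size: 42 MB.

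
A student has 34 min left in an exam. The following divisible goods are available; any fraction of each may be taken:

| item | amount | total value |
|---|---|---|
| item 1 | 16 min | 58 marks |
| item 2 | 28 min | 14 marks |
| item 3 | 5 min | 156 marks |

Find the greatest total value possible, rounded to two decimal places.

Take in order of value per unit:
- item 3 (156/5 per unit): all 5 → value 156, running total 156.00
- item 1 (58/16 per unit): all 16 → value 58, running total 214.00
- item 2 (14/28 per unit): 13 of 28 → value 13×14/28 = 6.5000, running total 220.50
Total 220.50.

220.50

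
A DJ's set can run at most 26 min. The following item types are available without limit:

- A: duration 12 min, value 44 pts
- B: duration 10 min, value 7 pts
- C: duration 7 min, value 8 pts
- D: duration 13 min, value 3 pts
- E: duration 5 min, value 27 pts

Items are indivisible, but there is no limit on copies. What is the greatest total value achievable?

Best value-per-unit is E at 27/5, and filling with it alone uses duration 5×5=25. No mix of the others beats 5×27 = 135.

135 pts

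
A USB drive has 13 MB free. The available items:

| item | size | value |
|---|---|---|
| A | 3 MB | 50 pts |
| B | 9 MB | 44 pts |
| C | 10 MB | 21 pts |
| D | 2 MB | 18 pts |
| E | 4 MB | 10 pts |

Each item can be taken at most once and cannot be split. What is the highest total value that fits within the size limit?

Check high-value combinations within 13 MB:
- A+B: size 3+9=12, value 50+44=94
- A+D+E: size 3+2+4=9, value 50+18+10=78
- A+C: size 3+10=13, value 50+21=71
Best: 94 pts.

94 pts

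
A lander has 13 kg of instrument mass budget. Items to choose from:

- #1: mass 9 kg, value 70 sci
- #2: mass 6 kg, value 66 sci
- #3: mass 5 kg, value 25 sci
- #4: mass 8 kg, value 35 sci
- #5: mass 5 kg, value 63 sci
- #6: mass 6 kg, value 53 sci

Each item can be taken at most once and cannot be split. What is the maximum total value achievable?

This is a 0/1 knapsack; check combinations near the capacity.
- #2+#5: mass 6+5=11, value 66+63=129
- #2+#6: mass 6+6=12, value 66+53=119
- #5+#6: mass 5+6=11, value 63+53=116
- #4+#5: mass 8+5=13, value 35+63=98
Best: 129 sci.

129 sci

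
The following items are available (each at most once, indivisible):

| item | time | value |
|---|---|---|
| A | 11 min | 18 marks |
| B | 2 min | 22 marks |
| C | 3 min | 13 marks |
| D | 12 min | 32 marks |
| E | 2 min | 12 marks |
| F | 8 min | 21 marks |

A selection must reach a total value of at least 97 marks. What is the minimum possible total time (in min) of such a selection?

27

Subsets with value ≥ 97, sorted by total time:
- B+C+D+E+F: time 27, value 100
- A+B+C+D+E: time 30, value 97
- A+B+D+E+F: time 35, value 105
- A+B+C+D+F: time 36, value 106
Minimum time: 27 min.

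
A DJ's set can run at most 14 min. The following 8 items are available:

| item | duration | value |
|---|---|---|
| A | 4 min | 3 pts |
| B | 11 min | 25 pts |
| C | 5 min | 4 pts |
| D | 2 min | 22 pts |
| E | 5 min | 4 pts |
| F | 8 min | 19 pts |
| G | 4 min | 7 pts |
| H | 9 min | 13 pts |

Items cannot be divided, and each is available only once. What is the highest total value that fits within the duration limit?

48 pts

Check high-value combinations within 14 min:
- D+F+G: duration 2+8+4=14, value 22+19+7=48
- B+D: duration 11+2=13, value 25+22=47
- A+D+F: duration 4+2+8=14, value 3+22+19=44
- D+F: duration 2+8=10, value 22+19=41
- D+H: duration 2+9=11, value 22+13=35
Best: 48 pts.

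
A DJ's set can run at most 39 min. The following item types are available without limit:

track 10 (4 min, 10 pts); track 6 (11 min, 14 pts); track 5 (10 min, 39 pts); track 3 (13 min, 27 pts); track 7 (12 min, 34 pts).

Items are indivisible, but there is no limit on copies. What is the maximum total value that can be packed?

137 pts

Best value-per-unit is track 5 at 39/10; filling with it alone gives 3×39 = 117.
Optimal mix: 2×track 10 + 3×track 5 → duration 38, value 137.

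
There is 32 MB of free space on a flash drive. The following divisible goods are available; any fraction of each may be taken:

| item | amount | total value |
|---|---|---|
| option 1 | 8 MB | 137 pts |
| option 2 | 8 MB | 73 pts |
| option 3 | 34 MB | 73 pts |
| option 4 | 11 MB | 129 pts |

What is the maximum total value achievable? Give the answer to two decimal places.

Take in order of value per unit:
- option 1 (137/8 per unit): all 8 → value 137, running total 137.00
- option 4 (129/11 per unit): all 11 → value 129, running total 266.00
- option 2 (73/8 per unit): all 8 → value 73, running total 339.00
- option 3 (73/34 per unit): 5 of 34 → value 5×73/34 = 10.7353, running total 349.74
Total 349.74.

349.74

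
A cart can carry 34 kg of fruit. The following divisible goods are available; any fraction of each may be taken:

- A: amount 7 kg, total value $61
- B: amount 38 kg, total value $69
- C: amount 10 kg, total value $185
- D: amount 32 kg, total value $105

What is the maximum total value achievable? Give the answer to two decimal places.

301.78

Take in order of value per unit:
- C (185/10 per unit): all 10 → value 185, running total 185.00
- A (61/7 per unit): all 7 → value 61, running total 246.00
- D (105/32 per unit): 17 of 32 → value 17×105/32 = 55.7813, running total 301.78
Total 301.78.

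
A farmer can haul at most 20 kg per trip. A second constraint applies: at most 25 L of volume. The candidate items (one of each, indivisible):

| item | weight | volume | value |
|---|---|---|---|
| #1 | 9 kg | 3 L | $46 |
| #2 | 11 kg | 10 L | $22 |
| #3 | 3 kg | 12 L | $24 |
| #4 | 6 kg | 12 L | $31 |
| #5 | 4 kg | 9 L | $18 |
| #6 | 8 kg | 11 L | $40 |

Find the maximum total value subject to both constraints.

Feasible sets respecting both limits:
- #1+#4+#5: weight 19, volume 24, value 95
- #1+#3+#5: weight 16, volume 24, value 88
- #1+#6: weight 17, volume 14, value 86
Best: $95.

$95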